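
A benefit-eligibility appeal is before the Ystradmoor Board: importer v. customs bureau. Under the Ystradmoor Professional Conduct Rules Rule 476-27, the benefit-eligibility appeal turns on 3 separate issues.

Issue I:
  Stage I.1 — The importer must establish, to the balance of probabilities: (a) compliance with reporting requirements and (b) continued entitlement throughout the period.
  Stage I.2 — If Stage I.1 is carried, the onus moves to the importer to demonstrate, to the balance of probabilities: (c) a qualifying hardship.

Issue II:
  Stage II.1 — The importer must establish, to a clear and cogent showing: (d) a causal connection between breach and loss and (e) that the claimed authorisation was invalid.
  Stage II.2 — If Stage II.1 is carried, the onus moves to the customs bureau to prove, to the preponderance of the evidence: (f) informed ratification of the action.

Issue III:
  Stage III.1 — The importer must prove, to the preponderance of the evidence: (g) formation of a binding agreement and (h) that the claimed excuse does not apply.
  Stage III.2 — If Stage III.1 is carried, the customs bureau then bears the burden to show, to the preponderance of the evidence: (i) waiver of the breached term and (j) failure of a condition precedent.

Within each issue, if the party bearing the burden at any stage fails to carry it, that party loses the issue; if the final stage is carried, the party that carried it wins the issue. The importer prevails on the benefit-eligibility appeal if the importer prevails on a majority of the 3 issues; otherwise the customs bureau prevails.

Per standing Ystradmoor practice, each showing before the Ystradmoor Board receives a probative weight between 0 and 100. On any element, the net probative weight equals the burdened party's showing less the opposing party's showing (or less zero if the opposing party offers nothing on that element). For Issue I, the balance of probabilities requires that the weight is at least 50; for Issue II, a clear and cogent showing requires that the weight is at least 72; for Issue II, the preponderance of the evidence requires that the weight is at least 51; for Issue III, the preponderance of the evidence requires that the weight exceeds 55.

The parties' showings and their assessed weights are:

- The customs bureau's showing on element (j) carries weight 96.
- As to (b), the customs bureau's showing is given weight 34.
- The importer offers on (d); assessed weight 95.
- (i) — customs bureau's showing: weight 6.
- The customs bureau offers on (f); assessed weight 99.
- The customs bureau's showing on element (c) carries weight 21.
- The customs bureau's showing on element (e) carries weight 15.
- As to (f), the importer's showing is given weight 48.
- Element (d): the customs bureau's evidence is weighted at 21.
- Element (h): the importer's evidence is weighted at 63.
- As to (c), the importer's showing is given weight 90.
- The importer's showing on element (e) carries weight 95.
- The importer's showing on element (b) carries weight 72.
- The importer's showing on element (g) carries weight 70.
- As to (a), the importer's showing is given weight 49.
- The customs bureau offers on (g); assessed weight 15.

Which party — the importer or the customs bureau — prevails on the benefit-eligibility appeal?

— Issue I —
At Stage I.1 the importer must meet the balance of probabilities (weight is at least 50): on (a) the weight is 49, < 50, so (a) does not meet the standard; on (b) the weight is 72 less the opposing 34 gives net 38, which does not reach 50, so (b) does not meet the standard.
  Stage I.1 not carried; the importer fails its burden.
So the customs bureau prevails on this issue.
— Issue II —
Stage II.1 (importer, a clear and cogent showing, weight is at least 72): (d) net 95−21=74 ≥ 72 — meets; (e) net 95−15=80 ≥ 72 — meets.
  All elements met. The burden passes to the customs bureau.
Stage II.2 (customs bureau, the preponderance of the evidence, weight is at least 51): (f) net 99−48=51 ≥ 51 — meets.
  All elements met at the final stage.
All stages carried — the customs bureau prevails on this issue.
— Issue III —
Stage III.1 — burden on importer; standard: the preponderance of the evidence (weight exceeds 55).
    (g): 70 − 15 = 55 ≤ 55 [not met]
    (h): 63 > 55 [met]
  Stage III.1 not carried; the importer fails its burden.
So the customs bureau prevails on this issue.
Per-issue: Issue I → customs bureau; Issue II → customs bureau; Issue III → customs bureau. The importer must prevail on a majority of issues; overall, the customs bureau prevails.

customs bureau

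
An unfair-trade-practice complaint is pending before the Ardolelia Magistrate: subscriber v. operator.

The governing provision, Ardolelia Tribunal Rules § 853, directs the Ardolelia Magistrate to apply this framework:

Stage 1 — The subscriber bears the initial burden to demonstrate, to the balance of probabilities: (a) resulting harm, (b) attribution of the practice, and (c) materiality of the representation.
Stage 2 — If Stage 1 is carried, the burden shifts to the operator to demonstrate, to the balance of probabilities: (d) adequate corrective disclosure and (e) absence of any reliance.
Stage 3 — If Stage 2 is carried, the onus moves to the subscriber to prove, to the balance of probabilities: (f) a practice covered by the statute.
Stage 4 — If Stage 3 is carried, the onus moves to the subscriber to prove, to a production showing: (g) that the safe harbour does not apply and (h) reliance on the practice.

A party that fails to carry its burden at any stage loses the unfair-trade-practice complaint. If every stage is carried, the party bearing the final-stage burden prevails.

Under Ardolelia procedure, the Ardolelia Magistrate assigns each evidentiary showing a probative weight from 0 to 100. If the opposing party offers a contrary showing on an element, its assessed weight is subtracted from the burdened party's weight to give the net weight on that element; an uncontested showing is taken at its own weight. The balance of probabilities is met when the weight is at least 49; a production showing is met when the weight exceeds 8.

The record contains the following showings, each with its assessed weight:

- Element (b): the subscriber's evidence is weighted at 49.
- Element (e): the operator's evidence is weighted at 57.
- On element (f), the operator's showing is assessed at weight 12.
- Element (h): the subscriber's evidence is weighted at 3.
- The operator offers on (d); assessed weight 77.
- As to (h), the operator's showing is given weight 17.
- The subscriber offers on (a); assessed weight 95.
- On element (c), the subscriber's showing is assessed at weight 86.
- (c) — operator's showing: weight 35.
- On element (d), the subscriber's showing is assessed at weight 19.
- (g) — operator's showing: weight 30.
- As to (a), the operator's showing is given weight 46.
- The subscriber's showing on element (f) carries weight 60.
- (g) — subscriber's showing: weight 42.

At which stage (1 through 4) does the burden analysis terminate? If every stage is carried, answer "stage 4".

stage 3

Stage 1 — burden on subscriber; standard: the balance of probabilities (weight is at least 49).
    (a): 95 − 46 = 49 ≥ 49 [met]
    (b): 49 ≥ 49 [met]
    (c): 86 − 35 = 51 ≥ 49 [met]
  All elements met. The burden passes to the operator.
Stage 2 — burden on operator; standard: the balance of probabilities (weight is at least 49).
    (d): 77 − 19 = 58 ≥ 49 [met]
    (e): 57 ≥ 49 [met]
  Stage 2 is satisfied; the onus moves to the subscriber.
Stage 3 — burden on subscriber; standard: the balance of probabilities (weight is at least 49).
    (f): 60 − 12 = 48 < 49 [not met]
  Stage 3 not carried; the subscriber fails its burden.
So the operator prevails.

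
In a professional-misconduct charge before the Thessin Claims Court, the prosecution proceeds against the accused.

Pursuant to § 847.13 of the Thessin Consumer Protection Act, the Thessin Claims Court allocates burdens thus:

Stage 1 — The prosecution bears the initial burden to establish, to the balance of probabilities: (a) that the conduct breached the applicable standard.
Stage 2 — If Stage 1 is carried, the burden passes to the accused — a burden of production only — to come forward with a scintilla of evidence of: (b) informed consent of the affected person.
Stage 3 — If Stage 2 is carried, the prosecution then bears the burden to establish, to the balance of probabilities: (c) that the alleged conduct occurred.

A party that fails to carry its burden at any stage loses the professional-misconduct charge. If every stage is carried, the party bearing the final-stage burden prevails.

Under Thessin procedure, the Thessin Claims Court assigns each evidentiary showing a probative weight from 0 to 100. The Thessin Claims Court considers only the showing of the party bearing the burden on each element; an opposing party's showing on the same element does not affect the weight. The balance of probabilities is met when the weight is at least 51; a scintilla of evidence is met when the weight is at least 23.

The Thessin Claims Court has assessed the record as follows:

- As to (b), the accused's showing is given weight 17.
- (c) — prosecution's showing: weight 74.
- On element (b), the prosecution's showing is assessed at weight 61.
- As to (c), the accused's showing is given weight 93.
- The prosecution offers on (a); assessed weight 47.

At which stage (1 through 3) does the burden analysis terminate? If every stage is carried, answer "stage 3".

Stage 1 — burden on prosecution; standard: the balance of probabilities (weight is at least 51).
    (a): 47 < 51 [not met]
  Not every element is met, so the prosecution fails to carry Stage 1.
The analysis ends at Stage 1; the accused prevails.

stage 1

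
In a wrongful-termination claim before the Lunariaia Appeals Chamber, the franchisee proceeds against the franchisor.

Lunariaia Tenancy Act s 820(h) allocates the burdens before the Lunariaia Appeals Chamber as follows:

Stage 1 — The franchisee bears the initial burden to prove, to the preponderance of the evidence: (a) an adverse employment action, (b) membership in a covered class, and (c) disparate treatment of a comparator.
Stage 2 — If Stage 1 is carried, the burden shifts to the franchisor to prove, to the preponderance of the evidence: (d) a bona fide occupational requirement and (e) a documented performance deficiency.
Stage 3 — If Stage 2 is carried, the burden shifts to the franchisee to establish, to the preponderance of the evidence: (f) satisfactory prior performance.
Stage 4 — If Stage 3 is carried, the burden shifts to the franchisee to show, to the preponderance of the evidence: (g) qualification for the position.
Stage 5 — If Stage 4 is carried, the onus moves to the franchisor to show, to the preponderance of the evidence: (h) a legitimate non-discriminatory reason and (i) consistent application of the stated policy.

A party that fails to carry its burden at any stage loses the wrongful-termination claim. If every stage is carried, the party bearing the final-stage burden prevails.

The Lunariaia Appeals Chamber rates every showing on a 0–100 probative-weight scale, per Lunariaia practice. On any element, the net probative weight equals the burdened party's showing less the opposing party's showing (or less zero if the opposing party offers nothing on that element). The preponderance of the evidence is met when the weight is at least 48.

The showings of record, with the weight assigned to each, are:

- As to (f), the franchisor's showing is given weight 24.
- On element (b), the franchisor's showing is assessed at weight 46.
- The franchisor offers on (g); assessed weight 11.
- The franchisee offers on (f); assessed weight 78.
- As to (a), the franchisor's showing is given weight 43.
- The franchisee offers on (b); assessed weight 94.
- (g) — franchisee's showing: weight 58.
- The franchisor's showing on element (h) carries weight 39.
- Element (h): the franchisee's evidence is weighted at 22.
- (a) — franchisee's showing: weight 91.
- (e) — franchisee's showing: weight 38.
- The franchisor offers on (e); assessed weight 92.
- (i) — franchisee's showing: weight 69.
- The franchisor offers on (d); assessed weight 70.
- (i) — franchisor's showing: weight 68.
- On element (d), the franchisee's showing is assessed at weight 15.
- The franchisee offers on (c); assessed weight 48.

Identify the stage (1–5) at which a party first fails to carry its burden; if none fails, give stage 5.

Stage 1 — burden on franchisee; standard: the preponderance of the evidence (weight is at least 48).
    (a): 91 − 43 = 48 ≥ 48 [met]
    (b): 94 − 46 = 48 ≥ 48 [met]
    (c): 48 ≥ 48 [met]
  All elements met. The burden passes to the franchisor.
Stage 2 — burden on franchisor; standard: the preponderance of the evidence (weight is at least 48).
    (d): 70 − 15 = 55 ≥ 48 [met]
    (e): 92 − 38 = 54 ≥ 48 [met]
  Stage 2 carried; the burden shifts to the franchisee.
Stage 3 — burden on franchisee; standard: the preponderance of the evidence (weight is at least 48).
    (f): 78 − 24 = 54 ≥ 48 [met]
  Stage 3 carried; the burden remains with the franchisee.
Stage 4 — burden on franchisee; standard: the preponderance of the evidence (weight is at least 48).
    (g): 58 − 11 = 47 < 48 [not met]
  Stage 4 not carried; the franchisee fails its burden.
The analysis ends at Stage 4; the franchisor prevails.

stage 4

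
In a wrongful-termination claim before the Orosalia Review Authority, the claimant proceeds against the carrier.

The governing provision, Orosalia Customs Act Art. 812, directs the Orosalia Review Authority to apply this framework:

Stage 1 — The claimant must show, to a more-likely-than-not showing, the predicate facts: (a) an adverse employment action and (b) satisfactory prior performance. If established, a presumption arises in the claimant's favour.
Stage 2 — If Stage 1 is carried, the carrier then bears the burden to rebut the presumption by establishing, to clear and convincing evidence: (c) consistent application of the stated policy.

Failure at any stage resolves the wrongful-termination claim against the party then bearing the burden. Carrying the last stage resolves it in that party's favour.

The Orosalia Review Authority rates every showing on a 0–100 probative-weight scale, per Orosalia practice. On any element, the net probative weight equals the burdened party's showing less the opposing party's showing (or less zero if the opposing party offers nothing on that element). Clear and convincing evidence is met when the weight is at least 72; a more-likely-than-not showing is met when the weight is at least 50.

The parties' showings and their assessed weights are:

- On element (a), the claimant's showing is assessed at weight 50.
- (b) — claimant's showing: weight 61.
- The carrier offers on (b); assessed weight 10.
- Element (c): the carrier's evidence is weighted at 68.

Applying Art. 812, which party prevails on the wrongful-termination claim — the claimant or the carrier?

claimant

Stage 1 — burden on claimant; standard: a more-likely-than-not showing (weight is at least 50).
    (a): 50 ≥ 50 [met]
    (b): 61 − 10 = 51 ≥ 50 [met]
  Stage 1 carried; the burden shifts to the carrier.
Stage 2 — burden on carrier; standard: clear and convincing evidence (weight is at least 72).
    (c): 68 < 72 [not met]
  Not every element is met, so the carrier fails to carry Stage 2.
The claimant prevails.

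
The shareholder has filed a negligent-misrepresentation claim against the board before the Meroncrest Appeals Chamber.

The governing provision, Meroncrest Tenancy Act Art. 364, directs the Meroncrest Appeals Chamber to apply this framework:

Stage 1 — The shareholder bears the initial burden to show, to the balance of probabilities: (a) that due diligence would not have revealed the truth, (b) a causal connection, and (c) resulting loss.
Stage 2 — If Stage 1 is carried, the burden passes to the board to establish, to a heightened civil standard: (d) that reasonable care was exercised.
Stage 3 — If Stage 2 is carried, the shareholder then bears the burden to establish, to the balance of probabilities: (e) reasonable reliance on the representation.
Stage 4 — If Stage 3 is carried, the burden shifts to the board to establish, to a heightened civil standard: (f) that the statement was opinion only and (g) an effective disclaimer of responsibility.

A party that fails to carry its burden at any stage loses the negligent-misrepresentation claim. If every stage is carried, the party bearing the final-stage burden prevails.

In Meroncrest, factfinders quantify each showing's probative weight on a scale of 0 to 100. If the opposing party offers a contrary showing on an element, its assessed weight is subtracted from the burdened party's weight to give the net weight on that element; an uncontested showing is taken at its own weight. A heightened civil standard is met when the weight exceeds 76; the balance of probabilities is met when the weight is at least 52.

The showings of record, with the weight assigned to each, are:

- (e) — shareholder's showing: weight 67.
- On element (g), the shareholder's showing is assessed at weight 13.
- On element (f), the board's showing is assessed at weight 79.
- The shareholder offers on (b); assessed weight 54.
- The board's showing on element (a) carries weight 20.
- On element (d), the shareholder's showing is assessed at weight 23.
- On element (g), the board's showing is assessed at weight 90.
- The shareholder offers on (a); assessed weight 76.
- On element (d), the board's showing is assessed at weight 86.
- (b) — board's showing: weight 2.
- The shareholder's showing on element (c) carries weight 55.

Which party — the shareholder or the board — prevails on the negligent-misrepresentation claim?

Stage 1 (shareholder, the balance of probabilities, weight is at least 52): (a) net 76−20=56 ≥ 52 — meets; (b) net 54−2=52 ≥ 52 — meets; (c) 55 ≥ 52 — meets.
  Stage 1 is satisfied; the onus moves to the board.
Stage 2 (board, a heightened civil standard, weight exceeds 76): (d) net 86−23=63 ≤ 76 — fails.
  Stage 2 not carried; the board fails its burden.
The analysis ends at Stage 2; the shareholder prevails.

shareholder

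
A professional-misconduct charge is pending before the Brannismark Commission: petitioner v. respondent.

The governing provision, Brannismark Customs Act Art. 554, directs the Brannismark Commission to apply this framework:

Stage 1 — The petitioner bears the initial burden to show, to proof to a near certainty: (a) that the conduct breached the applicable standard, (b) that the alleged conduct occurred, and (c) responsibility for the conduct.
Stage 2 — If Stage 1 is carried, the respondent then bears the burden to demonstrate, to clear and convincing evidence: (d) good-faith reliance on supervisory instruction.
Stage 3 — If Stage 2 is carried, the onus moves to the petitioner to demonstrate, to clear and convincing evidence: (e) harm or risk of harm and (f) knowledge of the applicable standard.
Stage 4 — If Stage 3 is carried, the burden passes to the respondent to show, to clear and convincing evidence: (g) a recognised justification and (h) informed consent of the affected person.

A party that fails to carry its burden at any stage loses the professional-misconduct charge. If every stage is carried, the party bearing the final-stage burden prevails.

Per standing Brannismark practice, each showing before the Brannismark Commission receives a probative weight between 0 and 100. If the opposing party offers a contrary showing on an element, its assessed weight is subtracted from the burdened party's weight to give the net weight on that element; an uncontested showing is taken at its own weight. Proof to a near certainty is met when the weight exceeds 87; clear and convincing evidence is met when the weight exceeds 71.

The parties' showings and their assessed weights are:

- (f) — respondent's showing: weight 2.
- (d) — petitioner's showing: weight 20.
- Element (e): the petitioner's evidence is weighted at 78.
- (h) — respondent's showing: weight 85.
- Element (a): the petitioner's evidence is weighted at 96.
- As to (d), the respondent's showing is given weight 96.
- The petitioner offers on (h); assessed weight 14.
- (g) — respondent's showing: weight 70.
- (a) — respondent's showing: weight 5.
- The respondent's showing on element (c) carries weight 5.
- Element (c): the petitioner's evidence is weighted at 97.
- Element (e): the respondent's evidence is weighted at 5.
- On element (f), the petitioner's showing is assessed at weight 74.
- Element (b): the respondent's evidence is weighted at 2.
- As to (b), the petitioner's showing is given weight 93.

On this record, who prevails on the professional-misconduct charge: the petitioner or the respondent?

At Stage 1 the petitioner must meet proof to a near certainty (weight exceeds 87): on (a) the weight is 96 less the opposing 5 gives net 91, which does exceed 87, so (a) meets the standard; on (b) the weight is 93 less the opposing 2 gives net 91, which does exceed 87, so (b) meets the standard; on (c) the weight is 97 less the opposing 5 gives net 92, > 87, so (c) meets the standard.
  Stage 1 carried; the burden shifts to the respondent.
At Stage 2 the respondent must meet clear and convincing evidence (weight exceeds 71): on (d) the weight is 96 less the opposing 20 gives net 76, > 71, so (d) meets the standard.
  The respondent carries Stage 2; the petitioner now bears the burden.
At Stage 3 the petitioner must meet clear and convincing evidence (weight exceeds 71): on (e) the weight is 78 less the opposing 5 gives net 73, > 71, so (e) meets the standard; on (f) the weight is 74 less the opposing 2 gives net 72, > 71, so (f) meets the standard.
  Stage 3 carried; the burden shifts to the respondent.
At Stage 4 the respondent must meet clear and convincing evidence (weight exceeds 71): on (g) the weight is 70, which does not exceed 71, so (g) does not meet the standard; on (h) the weight is 85 less the opposing 14 gives net 71, which does not exceed 71, so (h) does not meet the standard.
  Not every element is met, so the respondent fails to carry Stage 4.
The analysis ends at Stage 4; the petitioner prevails.

petitioner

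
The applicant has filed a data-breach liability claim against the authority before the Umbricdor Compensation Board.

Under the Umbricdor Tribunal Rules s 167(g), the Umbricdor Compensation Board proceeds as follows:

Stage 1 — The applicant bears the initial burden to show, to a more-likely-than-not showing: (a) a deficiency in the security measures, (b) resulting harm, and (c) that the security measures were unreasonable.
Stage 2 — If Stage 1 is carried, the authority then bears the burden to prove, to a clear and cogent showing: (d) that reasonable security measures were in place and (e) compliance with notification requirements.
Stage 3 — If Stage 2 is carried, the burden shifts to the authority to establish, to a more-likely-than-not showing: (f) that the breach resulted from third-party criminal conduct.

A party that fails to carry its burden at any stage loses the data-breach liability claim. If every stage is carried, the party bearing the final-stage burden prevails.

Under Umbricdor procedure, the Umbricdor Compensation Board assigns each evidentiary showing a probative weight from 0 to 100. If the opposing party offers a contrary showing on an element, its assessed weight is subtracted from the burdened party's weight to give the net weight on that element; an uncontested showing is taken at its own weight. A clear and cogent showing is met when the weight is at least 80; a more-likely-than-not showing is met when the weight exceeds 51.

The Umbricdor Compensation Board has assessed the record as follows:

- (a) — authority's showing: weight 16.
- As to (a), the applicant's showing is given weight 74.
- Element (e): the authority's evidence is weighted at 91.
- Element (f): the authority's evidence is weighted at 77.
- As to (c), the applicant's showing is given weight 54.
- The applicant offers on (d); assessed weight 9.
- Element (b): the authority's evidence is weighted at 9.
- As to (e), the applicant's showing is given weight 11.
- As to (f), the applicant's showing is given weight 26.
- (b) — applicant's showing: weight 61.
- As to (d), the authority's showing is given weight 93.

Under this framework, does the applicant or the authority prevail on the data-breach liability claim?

applicant

Stage 1 (applicant, a more-likely-than-not showing, weight exceeds 51): (a) net 74−16=58 > 51 — meets; (b) net 61−9=52 > 51 — meets; (c) 54 > 51 — meets.
  Stage 1 carried; the burden shifts to the authority.
Stage 2 (authority, a clear and cogent showing, weight is at least 80): (d) net 93−9=84 ≥ 80 — meets; (e) net 91−11=80 ≥ 80 — meets.
  Stage 2 is satisfied; the authority continues to bear the burden.
Stage 3 (authority, a more-likely-than-not showing, weight exceeds 51): (f) net 77−26=51 ≤ 51 — fails.
  Not every element is met, so the authority fails to carry Stage 3.
So the applicant prevails.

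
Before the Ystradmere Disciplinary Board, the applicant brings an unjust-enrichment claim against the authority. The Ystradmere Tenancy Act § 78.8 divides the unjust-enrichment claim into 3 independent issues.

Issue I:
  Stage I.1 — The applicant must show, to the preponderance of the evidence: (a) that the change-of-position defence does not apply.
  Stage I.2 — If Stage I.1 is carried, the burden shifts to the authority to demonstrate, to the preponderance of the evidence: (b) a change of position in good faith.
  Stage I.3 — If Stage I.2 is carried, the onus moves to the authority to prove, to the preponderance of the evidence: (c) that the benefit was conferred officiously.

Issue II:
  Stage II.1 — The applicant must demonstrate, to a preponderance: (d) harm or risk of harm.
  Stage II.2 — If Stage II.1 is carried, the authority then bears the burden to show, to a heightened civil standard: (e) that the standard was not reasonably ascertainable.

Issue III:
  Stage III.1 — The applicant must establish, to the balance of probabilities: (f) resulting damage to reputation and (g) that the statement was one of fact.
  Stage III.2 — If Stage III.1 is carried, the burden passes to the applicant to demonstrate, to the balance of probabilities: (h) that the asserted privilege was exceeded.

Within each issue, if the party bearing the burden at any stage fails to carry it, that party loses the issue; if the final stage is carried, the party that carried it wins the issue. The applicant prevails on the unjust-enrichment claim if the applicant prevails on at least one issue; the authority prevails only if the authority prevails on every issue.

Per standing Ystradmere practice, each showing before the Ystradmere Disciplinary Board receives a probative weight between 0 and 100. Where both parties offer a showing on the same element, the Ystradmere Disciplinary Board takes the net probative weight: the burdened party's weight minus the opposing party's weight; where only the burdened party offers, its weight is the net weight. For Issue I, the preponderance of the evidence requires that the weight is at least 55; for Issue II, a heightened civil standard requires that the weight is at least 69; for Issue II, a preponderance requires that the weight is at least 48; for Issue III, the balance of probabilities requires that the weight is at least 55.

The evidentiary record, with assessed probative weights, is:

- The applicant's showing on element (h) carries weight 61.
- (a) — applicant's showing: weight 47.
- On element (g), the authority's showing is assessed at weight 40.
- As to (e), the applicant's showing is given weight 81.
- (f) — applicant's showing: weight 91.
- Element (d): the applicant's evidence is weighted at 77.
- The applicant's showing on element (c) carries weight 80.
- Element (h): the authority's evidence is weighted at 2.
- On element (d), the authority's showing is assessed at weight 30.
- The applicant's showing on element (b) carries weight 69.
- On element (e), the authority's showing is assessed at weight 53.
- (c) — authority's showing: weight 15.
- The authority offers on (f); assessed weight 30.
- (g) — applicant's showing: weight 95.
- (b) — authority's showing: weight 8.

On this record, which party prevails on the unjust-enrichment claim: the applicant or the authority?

applicant

— Issue I —
At Stage I.1 the applicant must meet the preponderance of the evidence (weight is at least 55): on (a) the weight is 47, which does not reach 55, so (a) does not meet the standard.
  The applicant does not carry Stage I.1.
So the authority prevails on this issue.
— Issue II —
Stage II.1 — burden on applicant; standard: a preponderance (weight is at least 48).
    (d): 77 − 30 = 47 < 48 [not met]
  The applicant does not carry Stage II.1.
The analysis ends at Stage II.1; the authority prevails on this issue.
— Issue III —
Stage III.1 (applicant, the balance of probabilities, weight is at least 55): (f) net 91−30=61 ≥ 55 — meets; (g) net 95−40=55 ≥ 55 — meets.
  Stage III.1 is satisfied; the applicant continues to bear the burden.
Stage III.2 (applicant, the balance of probabilities, weight is at least 55): (h) net 61−2=59 ≥ 55 — meets.
  The applicant carries the last stage.
With every stage satisfied, the applicant prevails on this issue.
Per-issue: Issue I → authority; Issue II → authority; Issue III → applicant. The applicant must prevail on at least one issue; overall, the applicant prevails.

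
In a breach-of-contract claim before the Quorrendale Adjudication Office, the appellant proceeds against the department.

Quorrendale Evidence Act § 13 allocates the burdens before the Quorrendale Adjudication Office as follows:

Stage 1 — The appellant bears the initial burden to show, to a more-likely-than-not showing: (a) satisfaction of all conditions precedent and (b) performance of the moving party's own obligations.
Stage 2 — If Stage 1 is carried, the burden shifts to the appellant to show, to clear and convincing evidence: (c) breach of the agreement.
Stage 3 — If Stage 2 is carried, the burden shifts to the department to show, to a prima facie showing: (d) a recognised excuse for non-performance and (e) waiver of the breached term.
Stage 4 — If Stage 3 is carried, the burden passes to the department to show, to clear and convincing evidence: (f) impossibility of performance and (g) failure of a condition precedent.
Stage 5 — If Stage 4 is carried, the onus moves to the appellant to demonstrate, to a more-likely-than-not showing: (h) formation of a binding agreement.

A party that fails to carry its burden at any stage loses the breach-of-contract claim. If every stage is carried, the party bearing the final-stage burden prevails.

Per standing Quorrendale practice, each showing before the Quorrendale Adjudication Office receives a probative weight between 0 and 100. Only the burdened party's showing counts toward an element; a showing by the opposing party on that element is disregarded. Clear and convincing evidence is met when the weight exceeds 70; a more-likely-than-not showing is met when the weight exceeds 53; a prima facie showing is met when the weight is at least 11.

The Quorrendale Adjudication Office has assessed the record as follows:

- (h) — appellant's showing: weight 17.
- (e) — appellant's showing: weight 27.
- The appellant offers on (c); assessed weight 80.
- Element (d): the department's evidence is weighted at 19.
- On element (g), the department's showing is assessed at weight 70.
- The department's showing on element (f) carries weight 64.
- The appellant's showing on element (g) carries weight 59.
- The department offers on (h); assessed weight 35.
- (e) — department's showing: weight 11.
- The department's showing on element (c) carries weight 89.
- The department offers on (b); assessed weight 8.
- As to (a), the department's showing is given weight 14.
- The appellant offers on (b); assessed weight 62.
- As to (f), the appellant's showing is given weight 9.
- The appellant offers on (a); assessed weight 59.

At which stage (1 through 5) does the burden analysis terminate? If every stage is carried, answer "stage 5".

stage 4

Stage 1 — burden on appellant; standard: a more-likely-than-not showing (weight exceeds 53).
    (a): 59 (department's 14 disregarded) > 53 [met]
    (b): 62 (department's 8 disregarded) > 53 [met]
  Stage 1 carried; the burden remains with the appellant.
Stage 2 — burden on appellant; standard: clear and convincing evidence (weight exceeds 70).
    (c): 80 (department's 89 disregarded) > 70 [met]
  Stage 2 is satisfied; the onus moves to the department.
Stage 3 — burden on department; standard: a prima facie showing (weight is at least 11).
    (d): 19 ≥ 11 [met]
    (e): 11 (appellant's 27 disregarded) ≥ 11 [met]
  Stage 3 carried; the burden remains with the department.
Stage 4 — burden on department; standard: clear and convincing evidence (weight exceeds 70).
    (f): 64 (appellant's 9 disregarded) ≤ 70 [not met]
    (g): 70 (appellant's 59 disregarded) ≤ 70 [not met]
  The department does not carry Stage 4.
So the appellant prevails.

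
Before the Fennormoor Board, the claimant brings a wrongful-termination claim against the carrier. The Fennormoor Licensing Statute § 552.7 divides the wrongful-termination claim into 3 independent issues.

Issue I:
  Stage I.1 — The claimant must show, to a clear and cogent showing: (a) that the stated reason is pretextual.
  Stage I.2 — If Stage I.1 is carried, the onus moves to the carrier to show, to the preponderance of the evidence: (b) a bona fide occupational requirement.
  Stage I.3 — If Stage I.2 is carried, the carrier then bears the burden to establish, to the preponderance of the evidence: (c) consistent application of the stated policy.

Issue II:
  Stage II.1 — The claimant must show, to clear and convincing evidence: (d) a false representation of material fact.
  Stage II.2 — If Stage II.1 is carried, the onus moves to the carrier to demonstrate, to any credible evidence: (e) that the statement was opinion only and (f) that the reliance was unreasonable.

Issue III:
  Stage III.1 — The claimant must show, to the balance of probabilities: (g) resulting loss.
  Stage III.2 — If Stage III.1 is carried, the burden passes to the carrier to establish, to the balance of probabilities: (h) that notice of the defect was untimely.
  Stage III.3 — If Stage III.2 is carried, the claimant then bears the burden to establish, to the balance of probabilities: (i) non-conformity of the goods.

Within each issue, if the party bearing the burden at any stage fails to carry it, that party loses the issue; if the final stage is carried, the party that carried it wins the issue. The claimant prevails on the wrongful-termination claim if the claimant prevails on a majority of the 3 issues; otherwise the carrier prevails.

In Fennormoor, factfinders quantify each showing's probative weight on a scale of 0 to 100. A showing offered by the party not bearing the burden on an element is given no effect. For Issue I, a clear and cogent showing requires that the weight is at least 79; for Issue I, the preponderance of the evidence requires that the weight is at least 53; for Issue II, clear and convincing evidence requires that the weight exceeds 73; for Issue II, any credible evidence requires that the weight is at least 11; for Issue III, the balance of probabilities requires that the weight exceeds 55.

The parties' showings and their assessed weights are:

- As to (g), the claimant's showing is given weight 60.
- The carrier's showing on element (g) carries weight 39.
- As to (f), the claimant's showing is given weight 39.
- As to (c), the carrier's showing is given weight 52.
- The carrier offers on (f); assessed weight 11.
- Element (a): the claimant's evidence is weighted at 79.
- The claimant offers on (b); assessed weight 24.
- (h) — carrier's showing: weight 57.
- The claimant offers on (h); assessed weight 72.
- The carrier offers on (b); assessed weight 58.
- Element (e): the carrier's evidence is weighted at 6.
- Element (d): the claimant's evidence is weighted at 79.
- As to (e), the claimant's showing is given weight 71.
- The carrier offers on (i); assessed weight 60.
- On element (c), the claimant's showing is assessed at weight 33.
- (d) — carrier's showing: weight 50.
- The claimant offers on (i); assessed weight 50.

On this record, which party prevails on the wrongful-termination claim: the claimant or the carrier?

claimant

— Issue I —
Stage I.1 (claimant, a clear and cogent showing, weight is at least 79): (a) 79 ≥ 79 — meets.
  Stage I.1 is satisfied; the onus moves to the carrier.
Stage I.2 (carrier, the preponderance of the evidence, weight is at least 53): (b) 58 (claimant's 24 disregarded) ≥ 53 — meets.
  All elements met. The carrier retains the burden for Stage I.3.
Stage I.3 (carrier, the preponderance of the evidence, weight is at least 53): (c) 52 (claimant's 33 disregarded) < 53 — fails.
  Not every element is met, so the carrier fails to carry Stage I.3.
The claimant prevails on this issue.
— Issue II —
Stage II.1 (claimant, clear and convincing evidence, weight exceeds 73): (d) 79 (carrier's 50 disregarded) > 73 — meets.
  All elements met. The burden passes to the carrier.
Stage II.2 (carrier, any credible evidence, weight is at least 11): (e) 6 (claimant's 71 disregarded) < 11 — fails; (f) 11 (claimant's 39 disregarded) ≥ 11 — meets.
  Not every element is met, so the carrier fails to carry Stage II.2.
So the claimant prevails on this issue.
— Issue III —
Stage III.1 (claimant, the balance of probabilities, weight exceeds 55): (g) 60 (carrier's 39 disregarded) > 55 — meets.
  The claimant carries Stage III.1; the carrier now bears the burden.
Stage III.2 (carrier, the balance of probabilities, weight exceeds 55): (h) 57 (claimant's 72 disregarded) > 55 — meets.
  Stage III.2 is satisfied; the onus moves to the claimant.
Stage III.3 (claimant, the balance of probabilities, weight exceeds 55): (i) 50 (carrier's 60 disregarded) ≤ 55 — fails.
  Stage III.3 not carried; the claimant fails its burden.
The carrier prevails on this issue.
Per-issue: Issue I → claimant; Issue II → claimant; Issue III → carrier. The claimant must prevail on a majority of issues; overall, the claimant prevails.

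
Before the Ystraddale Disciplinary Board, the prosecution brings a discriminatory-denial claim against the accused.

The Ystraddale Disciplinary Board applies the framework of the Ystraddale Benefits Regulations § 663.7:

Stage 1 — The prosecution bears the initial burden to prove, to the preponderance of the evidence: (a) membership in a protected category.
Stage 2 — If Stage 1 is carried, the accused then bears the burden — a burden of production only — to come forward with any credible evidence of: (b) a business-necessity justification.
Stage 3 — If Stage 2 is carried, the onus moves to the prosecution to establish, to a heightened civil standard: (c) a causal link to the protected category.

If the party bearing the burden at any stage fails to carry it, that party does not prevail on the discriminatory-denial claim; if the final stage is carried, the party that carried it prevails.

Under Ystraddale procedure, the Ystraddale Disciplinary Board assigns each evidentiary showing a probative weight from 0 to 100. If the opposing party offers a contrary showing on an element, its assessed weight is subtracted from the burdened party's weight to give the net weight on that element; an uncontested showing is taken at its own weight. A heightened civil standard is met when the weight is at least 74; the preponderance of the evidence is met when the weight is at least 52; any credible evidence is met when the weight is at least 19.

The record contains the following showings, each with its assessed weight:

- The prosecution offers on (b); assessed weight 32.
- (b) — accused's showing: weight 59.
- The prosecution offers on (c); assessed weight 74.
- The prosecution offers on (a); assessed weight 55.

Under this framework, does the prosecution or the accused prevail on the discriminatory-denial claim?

Stage 1 — burden on prosecution; standard: the preponderance of the evidence (weight is at least 52).
    (a): 55 ≥ 52 [met]
  The prosecution carries Stage 1; the accused now bears the burden.
Stage 2 — burden on accused; standard: any credible evidence (weight is at least 19).
    (b): 59 − 32 = 27 ≥ 19 [met]
  Stage 2 is satisfied; the onus moves to the prosecution.
Stage 3 — burden on prosecution; standard: a heightened civil standard (weight is at least 74).
    (c): 74 ≥ 74 [met]
  The prosecution carries the last stage.
With every stage satisfied, the prosecution prevails.

prosecution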